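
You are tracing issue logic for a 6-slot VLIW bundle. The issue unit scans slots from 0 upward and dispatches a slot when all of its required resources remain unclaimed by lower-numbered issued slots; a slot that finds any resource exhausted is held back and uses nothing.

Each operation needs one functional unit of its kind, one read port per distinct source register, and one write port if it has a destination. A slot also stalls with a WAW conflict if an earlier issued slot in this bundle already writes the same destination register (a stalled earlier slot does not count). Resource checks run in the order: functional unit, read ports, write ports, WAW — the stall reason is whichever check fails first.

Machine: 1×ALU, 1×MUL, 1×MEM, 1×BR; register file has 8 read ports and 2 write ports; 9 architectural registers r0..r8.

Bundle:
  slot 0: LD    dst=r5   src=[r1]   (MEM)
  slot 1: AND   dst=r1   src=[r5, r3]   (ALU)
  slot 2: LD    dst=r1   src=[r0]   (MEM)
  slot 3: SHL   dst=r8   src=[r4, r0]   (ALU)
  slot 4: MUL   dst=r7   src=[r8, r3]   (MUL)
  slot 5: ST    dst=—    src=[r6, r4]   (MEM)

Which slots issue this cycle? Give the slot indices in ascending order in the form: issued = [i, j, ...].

#0 MEM src=r1 dispatched  <A:1 Mu:1 Ld:0 B:1 rd:7 wr:1>
#1 ALU src=r5,r3 dispatched  <A:0 Mu:1 Ld:0 B:1 rd:5 wr:0>
#2 MEM src=r0 held:FU  <A:0 Mu:1 Ld:0 B:1 rd:5 wr:0>
#3 ALU src=r4,r0 held:FU  <A:0 Mu:1 Ld:0 B:1 rd:5 wr:0>
#4 MUL src=r8,r3 held:WR_PORT  <A:0 Mu:1 Ld:0 B:1 rd:5 wr:0>
#5 MEM src=r6,r4 held:FU  <A:0 Mu:1 Ld:0 B:1 rd:5 wr:0>

issued = [0, 1]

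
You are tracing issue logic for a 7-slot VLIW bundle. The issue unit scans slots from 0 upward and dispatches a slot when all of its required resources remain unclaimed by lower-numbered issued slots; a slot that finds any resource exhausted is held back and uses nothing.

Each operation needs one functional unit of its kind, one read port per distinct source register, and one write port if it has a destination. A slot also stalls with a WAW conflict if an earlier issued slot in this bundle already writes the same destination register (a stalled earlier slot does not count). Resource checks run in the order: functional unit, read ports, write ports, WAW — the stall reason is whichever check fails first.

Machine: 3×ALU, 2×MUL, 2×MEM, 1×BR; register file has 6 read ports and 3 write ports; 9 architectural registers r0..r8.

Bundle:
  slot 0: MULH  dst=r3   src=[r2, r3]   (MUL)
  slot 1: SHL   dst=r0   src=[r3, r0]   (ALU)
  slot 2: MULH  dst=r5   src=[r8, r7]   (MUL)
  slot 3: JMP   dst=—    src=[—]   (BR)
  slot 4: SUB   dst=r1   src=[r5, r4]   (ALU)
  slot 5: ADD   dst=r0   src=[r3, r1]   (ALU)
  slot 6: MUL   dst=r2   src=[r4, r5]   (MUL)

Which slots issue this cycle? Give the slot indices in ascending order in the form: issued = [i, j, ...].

issued = [0, 1, 2, 3]

[0] MUL needs rd=2 wr=1: ok; after: ALU=3 MUL=1 MEM=2 BR=1, R=4, W=2
[1] ALU needs rd=2 wr=1: ok; after: ALU=2 MUL=1 MEM=2 BR=1, R=2, W=1
[2] MUL needs rd=2 wr=1: ok; after: ALU=2 MUL=0 MEM=2 BR=1, R=0, W=0
[3] BR needs rd=0 wr=0: ok; after: ALU=2 MUL=0 MEM=2 BR=0, R=0, W=0
[4] ALU needs rd=2 wr=1: RD_PORT; after: ALU=2 MUL=0 MEM=2 BR=0, R=0, W=0
[5] ALU needs rd=2 wr=1: RD_PORT; after: ALU=2 MUL=0 MEM=2 BR=0, R=0, W=0
[6] MUL needs rd=2 wr=1: FU; after: ALU=2 MUL=0 MEM=2 BR=0, R=0, W=0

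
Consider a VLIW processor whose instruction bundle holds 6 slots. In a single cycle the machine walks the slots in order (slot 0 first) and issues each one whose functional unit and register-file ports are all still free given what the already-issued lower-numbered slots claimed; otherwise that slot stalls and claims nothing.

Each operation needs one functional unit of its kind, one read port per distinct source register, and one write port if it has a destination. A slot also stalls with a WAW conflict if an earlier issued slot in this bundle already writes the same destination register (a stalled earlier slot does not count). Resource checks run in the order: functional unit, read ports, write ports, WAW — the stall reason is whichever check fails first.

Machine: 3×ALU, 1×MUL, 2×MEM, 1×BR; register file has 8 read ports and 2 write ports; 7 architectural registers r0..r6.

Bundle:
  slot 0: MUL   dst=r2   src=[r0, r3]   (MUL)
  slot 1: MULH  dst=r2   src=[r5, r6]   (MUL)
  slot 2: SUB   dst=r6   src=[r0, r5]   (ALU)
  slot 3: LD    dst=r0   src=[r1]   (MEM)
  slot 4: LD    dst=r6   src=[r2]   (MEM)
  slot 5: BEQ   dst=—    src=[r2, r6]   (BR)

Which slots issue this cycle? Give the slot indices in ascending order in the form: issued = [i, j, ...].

  0. MUL→r2 ⇒ go  {3A/0Mu/2Ld/1B | 6r 1w}
  1. MUL→r2 ⇒ no(FU)  {3A/0Mu/2Ld/1B | 6r 1w}
  2. ALU→r6 ⇒ go  {2A/0Mu/2Ld/1B | 4r 0w}
  3. MEM→r0 ⇒ no(WR_PORT)  {2A/0Mu/2Ld/1B | 4r 0w}
  4. MEM→r6 ⇒ no(WR_PORT)  {2A/0Mu/2Ld/1B | 4r 0w}
  5. BR ⇒ go  {2A/0Mu/2Ld/0B | 2r 0w}

issued = [0, 2, 5]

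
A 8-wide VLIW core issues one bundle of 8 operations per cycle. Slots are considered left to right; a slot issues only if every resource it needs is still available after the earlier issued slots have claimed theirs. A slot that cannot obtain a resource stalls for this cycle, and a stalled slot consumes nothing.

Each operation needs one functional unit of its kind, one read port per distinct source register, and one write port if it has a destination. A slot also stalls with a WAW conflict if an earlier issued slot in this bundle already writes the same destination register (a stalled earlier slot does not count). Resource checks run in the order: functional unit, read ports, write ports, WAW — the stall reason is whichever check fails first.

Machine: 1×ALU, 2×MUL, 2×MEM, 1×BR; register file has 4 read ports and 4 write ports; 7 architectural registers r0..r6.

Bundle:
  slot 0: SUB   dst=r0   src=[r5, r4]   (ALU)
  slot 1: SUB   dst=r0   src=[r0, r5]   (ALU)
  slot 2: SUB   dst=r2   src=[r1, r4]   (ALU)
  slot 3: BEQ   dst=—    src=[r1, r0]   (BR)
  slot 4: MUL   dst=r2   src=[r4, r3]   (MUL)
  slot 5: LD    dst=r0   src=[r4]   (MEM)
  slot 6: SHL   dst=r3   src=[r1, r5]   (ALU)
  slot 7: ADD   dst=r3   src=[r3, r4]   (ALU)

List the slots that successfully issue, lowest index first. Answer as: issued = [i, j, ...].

issued = [0, 3]

slot 0 (ALU): ISSUE — free A0,Mu2,Ld2,B1 rp2 wp3
slot 1 (ALU): stall FU — free A0,Mu2,Ld2,B1 rp2 wp3
slot 2 (ALU): stall FU — free A0,Mu2,Ld2,B1 rp2 wp3
slot 3 (BR): ISSUE — free A0,Mu2,Ld2,B0 rp0 wp3
slot 4 (MUL): stall RD_PORT — free A0,Mu2,Ld2,B0 rp0 wp3
slot 5 (MEM): stall RD_PORT — free A0,Mu2,Ld2,B0 rp0 wp3
slot 6 (ALU): stall FU — free A0,Mu2,Ld2,B0 rp0 wp3
slot 7 (ALU): stall FU — free A0,Mu2,Ld2,B0 rp0 wp3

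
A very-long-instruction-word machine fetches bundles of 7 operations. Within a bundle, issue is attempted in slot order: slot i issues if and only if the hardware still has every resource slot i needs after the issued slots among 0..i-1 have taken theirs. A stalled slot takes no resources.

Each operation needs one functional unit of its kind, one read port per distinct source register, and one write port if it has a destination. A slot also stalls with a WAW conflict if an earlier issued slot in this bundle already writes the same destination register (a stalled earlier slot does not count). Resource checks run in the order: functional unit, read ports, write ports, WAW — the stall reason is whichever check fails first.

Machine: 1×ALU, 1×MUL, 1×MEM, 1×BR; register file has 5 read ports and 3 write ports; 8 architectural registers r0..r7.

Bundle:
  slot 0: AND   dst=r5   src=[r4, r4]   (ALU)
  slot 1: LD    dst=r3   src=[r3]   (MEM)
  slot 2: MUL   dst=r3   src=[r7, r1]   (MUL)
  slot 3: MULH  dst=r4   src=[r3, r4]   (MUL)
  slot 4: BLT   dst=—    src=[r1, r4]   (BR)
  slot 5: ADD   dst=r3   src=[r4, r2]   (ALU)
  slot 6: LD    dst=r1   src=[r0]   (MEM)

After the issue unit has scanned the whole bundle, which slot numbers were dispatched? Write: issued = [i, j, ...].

issued = [0, 1, 3]

#0 ALU src=r4,r4 dispatched  <A:0 Mu:1 Ld:1 B:1 rd:4 wr:2>
#1 MEM src=r3 dispatched  <A:0 Mu:1 Ld:0 B:1 rd:3 wr:1>
#2 MUL src=r7,r1 held:WAW  <A:0 Mu:1 Ld:0 B:1 rd:3 wr:1>
#3 MUL src=r3,r4 dispatched  <A:0 Mu:0 Ld:0 B:1 rd:1 wr:0>
#4 BR src=r1,r4 held:RD_PORT  <A:0 Mu:0 Ld:0 B:1 rd:1 wr:0>
#5 ALU src=r4,r2 held:FU  <A:0 Mu:0 Ld:0 B:1 rd:1 wr:0>
#6 MEM src=r0 held:FU  <A:0 Mu:0 Ld:0 B:1 rd:1 wr:0>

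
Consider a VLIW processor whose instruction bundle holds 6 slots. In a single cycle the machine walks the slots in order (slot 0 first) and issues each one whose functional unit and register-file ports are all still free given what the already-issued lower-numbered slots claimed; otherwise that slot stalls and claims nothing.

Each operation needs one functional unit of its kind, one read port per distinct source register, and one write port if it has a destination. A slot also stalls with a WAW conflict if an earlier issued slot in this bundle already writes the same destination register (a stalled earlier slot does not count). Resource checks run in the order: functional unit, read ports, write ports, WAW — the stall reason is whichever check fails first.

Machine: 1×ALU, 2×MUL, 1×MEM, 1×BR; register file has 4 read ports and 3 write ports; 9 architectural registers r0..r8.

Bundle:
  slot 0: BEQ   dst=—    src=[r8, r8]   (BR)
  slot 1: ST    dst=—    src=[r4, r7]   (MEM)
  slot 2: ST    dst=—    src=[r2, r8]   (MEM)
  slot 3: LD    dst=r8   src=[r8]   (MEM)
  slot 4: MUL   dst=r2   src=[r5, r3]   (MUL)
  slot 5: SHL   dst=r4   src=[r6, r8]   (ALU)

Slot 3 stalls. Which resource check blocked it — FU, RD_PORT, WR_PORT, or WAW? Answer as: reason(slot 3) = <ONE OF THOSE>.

slot 0 (BR): ISSUE — free A1,Mu2,Ld1,B0 rp3 wp3
slot 1 (MEM): ISSUE — free A1,Mu2,Ld0,B0 rp1 wp3
slot 2 (MEM): stall FU — free A1,Mu2,Ld0,B0 rp1 wp3
slot 3 (MEM): stall FU — free A1,Mu2,Ld0,B0 rp1 wp3
slot 4 (MUL): stall RD_PORT — free A1,Mu2,Ld0,B0 rp1 wp3
slot 5 (ALU): stall RD_PORT — free A1,Mu2,Ld0,B0 rp1 wp3

reason(slot 3) = FU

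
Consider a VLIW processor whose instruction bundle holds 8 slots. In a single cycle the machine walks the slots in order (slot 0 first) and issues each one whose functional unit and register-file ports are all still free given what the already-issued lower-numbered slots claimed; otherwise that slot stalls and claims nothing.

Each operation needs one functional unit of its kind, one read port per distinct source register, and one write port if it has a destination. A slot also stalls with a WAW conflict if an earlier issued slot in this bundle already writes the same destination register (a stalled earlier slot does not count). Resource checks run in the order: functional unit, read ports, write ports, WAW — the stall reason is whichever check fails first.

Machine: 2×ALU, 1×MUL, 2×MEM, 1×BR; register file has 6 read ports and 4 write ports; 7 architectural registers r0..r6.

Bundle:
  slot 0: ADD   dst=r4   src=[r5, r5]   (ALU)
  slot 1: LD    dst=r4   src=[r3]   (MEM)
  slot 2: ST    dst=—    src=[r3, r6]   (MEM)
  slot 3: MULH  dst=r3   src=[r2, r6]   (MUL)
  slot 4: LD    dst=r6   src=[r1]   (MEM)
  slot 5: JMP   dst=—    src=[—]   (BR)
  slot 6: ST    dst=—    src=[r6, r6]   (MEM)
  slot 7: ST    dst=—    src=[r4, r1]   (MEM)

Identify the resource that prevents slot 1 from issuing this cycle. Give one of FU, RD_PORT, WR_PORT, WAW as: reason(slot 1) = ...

slot 0 (ALU): ISSUE — free A1,Mu1,Ld2,B1 rp5 wp3
slot 1 (MEM): stall WAW — free A1,Mu1,Ld2,B1 rp5 wp3
slot 2 (MEM): ISSUE — free A1,Mu1,Ld1,B1 rp3 wp3
slot 3 (MUL): ISSUE — free A1,Mu0,Ld1,B1 rp1 wp2
slot 4 (MEM): ISSUE — free A1,Mu0,Ld0,B1 rp0 wp1
slot 5 (BR): ISSUE — free A1,Mu0,Ld0,B0 rp0 wp1
slot 6 (MEM): stall FU — free A1,Mu0,Ld0,B0 rp0 wp1
slot 7 (MEM): stall FU — free A1,Mu0,Ld0,B0 rp0 wp1

reason(slot 1) = WAW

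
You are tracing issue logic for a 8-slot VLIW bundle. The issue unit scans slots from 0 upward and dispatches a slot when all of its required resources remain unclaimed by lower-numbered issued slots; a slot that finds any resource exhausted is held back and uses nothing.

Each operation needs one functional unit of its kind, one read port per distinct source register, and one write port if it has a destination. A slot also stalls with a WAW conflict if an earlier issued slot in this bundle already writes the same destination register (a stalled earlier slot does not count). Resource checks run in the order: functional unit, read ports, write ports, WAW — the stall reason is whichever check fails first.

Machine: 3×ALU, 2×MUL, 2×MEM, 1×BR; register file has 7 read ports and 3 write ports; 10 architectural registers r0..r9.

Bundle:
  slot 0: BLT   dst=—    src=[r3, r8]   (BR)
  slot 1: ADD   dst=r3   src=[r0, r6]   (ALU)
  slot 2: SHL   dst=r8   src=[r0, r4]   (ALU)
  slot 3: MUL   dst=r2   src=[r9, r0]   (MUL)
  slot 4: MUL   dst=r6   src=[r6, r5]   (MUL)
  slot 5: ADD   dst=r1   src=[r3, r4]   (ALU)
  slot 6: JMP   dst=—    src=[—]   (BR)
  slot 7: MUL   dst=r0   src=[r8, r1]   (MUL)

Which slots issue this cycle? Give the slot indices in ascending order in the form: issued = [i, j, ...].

issued = [0, 1, 2]

  0. BR ⇒ go  {3A/2Mu/2Ld/0B | 5r 3w}
  1. ALU→r3 ⇒ go  {2A/2Mu/2Ld/0B | 3r 2w}
  2. ALU→r8 ⇒ go  {1A/2Mu/2Ld/0B | 1r 1w}
  3. MUL→r2 ⇒ no(RD_PORT)  {1A/2Mu/2Ld/0B | 1r 1w}
  4. MUL→r6 ⇒ no(RD_PORT)  {1A/2Mu/2Ld/0B | 1r 1w}
  5. ALU→r1 ⇒ no(RD_PORT)  {1A/2Mu/2Ld/0B | 1r 1w}
  6. BR ⇒ no(FU)  {1A/2Mu/2Ld/0B | 1r 1w}
  7. MUL→r0 ⇒ no(RD_PORT)  {1A/2Mu/2Ld/0B | 1r 1w}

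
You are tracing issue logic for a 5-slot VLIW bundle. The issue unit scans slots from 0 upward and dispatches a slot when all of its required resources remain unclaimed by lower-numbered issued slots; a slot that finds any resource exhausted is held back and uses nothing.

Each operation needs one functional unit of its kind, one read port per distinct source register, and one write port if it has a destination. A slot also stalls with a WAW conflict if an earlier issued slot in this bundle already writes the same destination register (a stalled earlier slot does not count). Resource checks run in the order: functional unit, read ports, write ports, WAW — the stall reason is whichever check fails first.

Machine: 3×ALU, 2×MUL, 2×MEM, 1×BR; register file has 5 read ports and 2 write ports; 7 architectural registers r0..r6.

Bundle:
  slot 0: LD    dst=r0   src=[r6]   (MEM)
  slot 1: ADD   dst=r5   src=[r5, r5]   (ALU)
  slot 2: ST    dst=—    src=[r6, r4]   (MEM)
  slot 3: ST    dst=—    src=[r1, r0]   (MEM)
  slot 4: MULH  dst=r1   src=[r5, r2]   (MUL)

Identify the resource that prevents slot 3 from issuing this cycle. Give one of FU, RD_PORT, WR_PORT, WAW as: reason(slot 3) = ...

  0. MEM→r0 ⇒ go  {3A/2Mu/1Ld/1B | 4r 1w}
  1. ALU→r5 ⇒ go  {2A/2Mu/1Ld/1B | 3r 0w}
  2. MEM ⇒ go  {2A/2Mu/0Ld/1B | 1r 0w}
  3. MEM ⇒ no(FU)  {2A/2Mu/0Ld/1B | 1r 0w}
  4. MUL→r1 ⇒ no(RD_PORT)  {2A/2Mu/0Ld/1B | 1r 0w}

reason(slot 3) = FU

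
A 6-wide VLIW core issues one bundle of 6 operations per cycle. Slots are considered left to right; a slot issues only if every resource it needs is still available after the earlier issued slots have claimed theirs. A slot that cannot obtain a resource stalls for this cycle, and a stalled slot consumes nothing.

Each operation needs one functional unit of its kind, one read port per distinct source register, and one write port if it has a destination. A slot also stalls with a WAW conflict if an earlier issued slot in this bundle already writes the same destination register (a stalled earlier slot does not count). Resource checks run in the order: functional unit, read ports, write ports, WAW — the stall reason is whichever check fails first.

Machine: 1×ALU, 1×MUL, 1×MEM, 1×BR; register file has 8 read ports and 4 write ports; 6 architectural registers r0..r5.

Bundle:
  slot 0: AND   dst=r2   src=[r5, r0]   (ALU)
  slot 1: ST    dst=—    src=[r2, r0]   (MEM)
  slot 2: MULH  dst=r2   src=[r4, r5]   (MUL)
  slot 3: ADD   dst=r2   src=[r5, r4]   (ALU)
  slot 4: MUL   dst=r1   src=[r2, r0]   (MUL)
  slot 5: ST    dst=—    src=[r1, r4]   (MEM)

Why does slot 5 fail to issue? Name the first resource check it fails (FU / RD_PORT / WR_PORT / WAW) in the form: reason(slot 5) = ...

  0. ALU→r2 ⇒ go  {0A/1Mu/1Ld/1B | 6r 3w}
  1. MEM ⇒ go  {0A/1Mu/0Ld/1B | 4r 3w}
  2. MUL→r2 ⇒ no(WAW)  {0A/1Mu/0Ld/1B | 4r 3w}
  3. ALU→r2 ⇒ no(FU)  {0A/1Mu/0Ld/1B | 4r 3w}
  4. MUL→r1 ⇒ go  {0A/0Mu/0Ld/1B | 2r 2w}
  5. MEM ⇒ no(FU)  {0A/0Mu/0Ld/1B | 2r 2w}

reason(slot 5) = FU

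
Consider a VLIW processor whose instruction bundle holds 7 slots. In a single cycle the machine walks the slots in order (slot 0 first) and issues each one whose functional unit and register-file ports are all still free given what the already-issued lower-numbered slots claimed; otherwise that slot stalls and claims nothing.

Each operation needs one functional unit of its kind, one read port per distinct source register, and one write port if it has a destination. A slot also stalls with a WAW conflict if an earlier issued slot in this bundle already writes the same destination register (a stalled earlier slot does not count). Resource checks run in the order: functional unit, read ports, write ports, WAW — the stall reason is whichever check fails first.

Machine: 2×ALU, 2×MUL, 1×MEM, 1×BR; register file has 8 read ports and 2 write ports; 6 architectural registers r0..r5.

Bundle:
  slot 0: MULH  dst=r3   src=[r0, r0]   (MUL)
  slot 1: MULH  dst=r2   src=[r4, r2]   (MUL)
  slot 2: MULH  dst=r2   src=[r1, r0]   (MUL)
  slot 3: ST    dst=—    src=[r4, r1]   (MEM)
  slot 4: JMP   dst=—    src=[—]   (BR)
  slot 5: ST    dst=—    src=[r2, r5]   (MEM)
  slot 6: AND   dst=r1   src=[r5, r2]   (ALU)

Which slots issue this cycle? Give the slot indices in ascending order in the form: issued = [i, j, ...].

#0 MUL src=r0,r0 dispatched  <A:2 Mu:1 Ld:1 B:1 rd:7 wr:1>
#1 MUL src=r4,r2 dispatched  <A:2 Mu:0 Ld:1 B:1 rd:5 wr:0>
#2 MUL src=r1,r0 held:FU  <A:2 Mu:0 Ld:1 B:1 rd:5 wr:0>
#3 MEM src=r4,r1 dispatched  <A:2 Mu:0 Ld:0 B:1 rd:3 wr:0>
#4 BR src=- dispatched  <A:2 Mu:0 Ld:0 B:0 rd:3 wr:0>
#5 MEM src=r2,r5 held:FU  <A:2 Mu:0 Ld:0 B:0 rd:3 wr:0>
#6 ALU src=r5,r2 held:WR_PORT  <A:2 Mu:0 Ld:0 B:0 rd:3 wr:0>

issued = [0, 1, 3, 4]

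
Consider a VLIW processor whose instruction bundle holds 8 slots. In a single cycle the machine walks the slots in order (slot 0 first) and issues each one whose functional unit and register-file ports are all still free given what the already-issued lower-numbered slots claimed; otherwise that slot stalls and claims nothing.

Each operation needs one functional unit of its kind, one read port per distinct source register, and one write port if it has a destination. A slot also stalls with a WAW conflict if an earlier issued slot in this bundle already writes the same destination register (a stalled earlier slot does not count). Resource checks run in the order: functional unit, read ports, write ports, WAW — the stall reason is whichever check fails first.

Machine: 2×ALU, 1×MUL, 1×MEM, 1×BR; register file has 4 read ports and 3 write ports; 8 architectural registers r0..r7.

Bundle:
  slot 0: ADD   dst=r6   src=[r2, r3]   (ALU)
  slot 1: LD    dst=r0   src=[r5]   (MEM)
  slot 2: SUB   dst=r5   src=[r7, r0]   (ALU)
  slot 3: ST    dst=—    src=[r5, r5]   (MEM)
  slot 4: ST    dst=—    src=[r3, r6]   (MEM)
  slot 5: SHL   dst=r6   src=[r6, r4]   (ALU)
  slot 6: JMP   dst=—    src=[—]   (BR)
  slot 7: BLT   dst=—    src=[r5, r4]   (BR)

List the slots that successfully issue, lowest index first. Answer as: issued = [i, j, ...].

issued = [0, 1, 6]

  0. ALU→r6 ⇒ go  {1A/1Mu/1Ld/1B | 2r 2w}
  1. MEM→r0 ⇒ go  {1A/1Mu/0Ld/1B | 1r 1w}
  2. ALU→r5 ⇒ no(RD_PORT)  {1A/1Mu/0Ld/1B | 1r 1w}
  3. MEM ⇒ no(FU)  {1A/1Mu/0Ld/1B | 1r 1w}
  4. MEM ⇒ no(FU)  {1A/1Mu/0Ld/1B | 1r 1w}
  5. ALU→r6 ⇒ no(RD_PORT)  {1A/1Mu/0Ld/1B | 1r 1w}
  6. BR ⇒ go  {1A/1Mu/0Ld/0B | 1r 1w}
  7. BR ⇒ no(FU)  {1A/1Mu/0Ld/0B | 1r 1w}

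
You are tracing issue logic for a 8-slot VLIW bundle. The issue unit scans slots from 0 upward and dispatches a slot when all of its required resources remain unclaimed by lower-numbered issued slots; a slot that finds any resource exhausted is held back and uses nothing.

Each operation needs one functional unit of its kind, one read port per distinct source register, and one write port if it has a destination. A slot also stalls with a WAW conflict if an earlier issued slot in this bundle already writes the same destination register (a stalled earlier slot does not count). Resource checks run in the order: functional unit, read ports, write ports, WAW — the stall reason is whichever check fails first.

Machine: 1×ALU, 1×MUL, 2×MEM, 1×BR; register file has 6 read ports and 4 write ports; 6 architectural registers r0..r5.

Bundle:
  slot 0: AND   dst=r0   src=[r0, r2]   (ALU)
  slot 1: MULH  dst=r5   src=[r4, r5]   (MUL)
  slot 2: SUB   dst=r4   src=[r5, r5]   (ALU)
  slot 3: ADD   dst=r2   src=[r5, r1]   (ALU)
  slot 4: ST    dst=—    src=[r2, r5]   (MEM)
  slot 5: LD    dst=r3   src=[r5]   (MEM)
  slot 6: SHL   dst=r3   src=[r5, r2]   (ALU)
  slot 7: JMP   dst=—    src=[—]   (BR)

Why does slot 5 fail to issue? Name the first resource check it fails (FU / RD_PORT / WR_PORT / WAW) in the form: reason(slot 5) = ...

  0. ALU→r0 ⇒ go  {0A/1Mu/2Ld/1B | 4r 3w}
  1. MUL→r5 ⇒ go  {0A/0Mu/2Ld/1B | 2r 2w}
  2. ALU→r4 ⇒ no(FU)  {0A/0Mu/2Ld/1B | 2r 2w}
  3. ALU→r2 ⇒ no(FU)  {0A/0Mu/2Ld/1B | 2r 2w}
  4. MEM ⇒ go  {0A/0Mu/1Ld/1B | 0r 2w}
  5. MEM→r3 ⇒ no(RD_PORT)  {0A/0Mu/1Ld/1B | 0r 2w}
  6. ALU→r3 ⇒ no(FU)  {0A/0Mu/1Ld/1B | 0r 2w}
  7. BR ⇒ go  {0A/0Mu/1Ld/0B | 0r 2w}

reason(slot 5) = RD_PORT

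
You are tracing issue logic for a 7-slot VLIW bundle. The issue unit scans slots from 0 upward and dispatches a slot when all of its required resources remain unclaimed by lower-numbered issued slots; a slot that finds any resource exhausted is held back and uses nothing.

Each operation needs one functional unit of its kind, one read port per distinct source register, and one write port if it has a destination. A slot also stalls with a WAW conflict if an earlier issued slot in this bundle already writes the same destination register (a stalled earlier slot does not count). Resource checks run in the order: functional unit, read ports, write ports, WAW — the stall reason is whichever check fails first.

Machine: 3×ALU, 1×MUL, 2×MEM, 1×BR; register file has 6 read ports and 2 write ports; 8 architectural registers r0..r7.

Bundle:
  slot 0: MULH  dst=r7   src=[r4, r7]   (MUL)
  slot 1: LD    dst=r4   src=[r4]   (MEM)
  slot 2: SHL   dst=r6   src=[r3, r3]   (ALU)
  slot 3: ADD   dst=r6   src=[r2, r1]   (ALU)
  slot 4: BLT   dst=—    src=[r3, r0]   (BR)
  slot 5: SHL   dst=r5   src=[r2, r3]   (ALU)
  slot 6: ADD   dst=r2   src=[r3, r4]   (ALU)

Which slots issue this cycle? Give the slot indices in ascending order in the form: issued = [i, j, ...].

issued = [0, 1, 4]

(0) want 1×MUL +2rd +1wr — yes → AL3|MU0|ME2|BR1|rd4|wr1
(1) want 1×MEM +1rd +1wr — yes → AL3|MU0|ME1|BR1|rd3|wr0
(2) want 1×ALU +1rd +1wr — WR_PORT → AL3|MU0|ME1|BR1|rd3|wr0
(3) want 1×ALU +2rd +1wr — WR_PORT → AL3|MU0|ME1|BR1|rd3|wr0
(4) want 1×BR +2rd +0wr — yes → AL3|MU0|ME1|BR0|rd1|wr0
(5) want 1×ALU +2rd +1wr — RD_PORT → AL3|MU0|ME1|BR0|rd1|wr0
(6) want 1×ALU +2rd +1wr — RD_PORT → AL3|MU0|ME1|BR0|rd1|wr0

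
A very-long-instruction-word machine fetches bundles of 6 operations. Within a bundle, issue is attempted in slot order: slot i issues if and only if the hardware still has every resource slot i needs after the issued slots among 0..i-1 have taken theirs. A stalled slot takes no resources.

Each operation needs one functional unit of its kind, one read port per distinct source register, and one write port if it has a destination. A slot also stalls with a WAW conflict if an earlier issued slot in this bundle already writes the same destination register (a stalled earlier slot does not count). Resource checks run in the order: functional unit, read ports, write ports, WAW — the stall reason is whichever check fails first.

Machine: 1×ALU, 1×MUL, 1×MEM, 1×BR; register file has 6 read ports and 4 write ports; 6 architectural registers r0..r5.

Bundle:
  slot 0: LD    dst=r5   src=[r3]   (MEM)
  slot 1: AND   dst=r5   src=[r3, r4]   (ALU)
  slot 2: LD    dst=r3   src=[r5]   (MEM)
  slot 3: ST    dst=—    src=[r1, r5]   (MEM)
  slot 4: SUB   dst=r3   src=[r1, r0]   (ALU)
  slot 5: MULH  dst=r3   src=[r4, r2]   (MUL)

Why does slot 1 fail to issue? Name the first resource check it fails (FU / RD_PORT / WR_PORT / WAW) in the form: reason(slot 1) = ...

reason(slot 1) = WAW

slot 0 (MEM): ISSUE — free A1,Mu1,Ld0,B1 rp5 wp3
slot 1 (ALU): stall WAW — free A1,Mu1,Ld0,B1 rp5 wp3
slot 2 (MEM): stall FU — free A1,Mu1,Ld0,B1 rp5 wp3
slot 3 (MEM): stall FU — free A1,Mu1,Ld0,B1 rp5 wp3
slot 4 (ALU): ISSUE — free A0,Mu1,Ld0,B1 rp3 wp2
slot 5 (MUL): stall WAW — free A0,Mu1,Ld0,B1 rp3 wp2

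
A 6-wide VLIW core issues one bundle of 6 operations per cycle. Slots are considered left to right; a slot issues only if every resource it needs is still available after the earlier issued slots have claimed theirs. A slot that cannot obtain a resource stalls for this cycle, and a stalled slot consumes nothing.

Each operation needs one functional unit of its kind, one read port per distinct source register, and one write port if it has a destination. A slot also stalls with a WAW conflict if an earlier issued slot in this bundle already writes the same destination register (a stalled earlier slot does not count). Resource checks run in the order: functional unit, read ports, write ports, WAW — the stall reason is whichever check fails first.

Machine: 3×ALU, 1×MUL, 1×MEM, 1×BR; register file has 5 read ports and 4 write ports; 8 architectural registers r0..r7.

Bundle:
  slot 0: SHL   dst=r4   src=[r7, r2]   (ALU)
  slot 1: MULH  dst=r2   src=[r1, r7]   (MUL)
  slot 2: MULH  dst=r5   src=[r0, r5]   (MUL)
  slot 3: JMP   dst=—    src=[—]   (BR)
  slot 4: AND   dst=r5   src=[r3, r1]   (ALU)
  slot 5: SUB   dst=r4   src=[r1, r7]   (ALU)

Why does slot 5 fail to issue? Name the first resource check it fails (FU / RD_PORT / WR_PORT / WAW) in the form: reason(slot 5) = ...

  0. ALU→r4 ⇒ go  {2A/1Mu/1Ld/1B | 3r 3w}
  1. MUL→r2 ⇒ go  {2A/0Mu/1Ld/1B | 1r 2w}
  2. MUL→r5 ⇒ no(FU)  {2A/0Mu/1Ld/1B | 1r 2w}
  3. BR ⇒ go  {2A/0Mu/1Ld/0B | 1r 2w}
  4. ALU→r5 ⇒ no(RD_PORT)  {2A/0Mu/1Ld/0B | 1r 2w}
  5. ALU→r4 ⇒ no(RD_PORT)  {2A/0Mu/1Ld/0B | 1r 2w}

reason(slot 5) = RD_PORT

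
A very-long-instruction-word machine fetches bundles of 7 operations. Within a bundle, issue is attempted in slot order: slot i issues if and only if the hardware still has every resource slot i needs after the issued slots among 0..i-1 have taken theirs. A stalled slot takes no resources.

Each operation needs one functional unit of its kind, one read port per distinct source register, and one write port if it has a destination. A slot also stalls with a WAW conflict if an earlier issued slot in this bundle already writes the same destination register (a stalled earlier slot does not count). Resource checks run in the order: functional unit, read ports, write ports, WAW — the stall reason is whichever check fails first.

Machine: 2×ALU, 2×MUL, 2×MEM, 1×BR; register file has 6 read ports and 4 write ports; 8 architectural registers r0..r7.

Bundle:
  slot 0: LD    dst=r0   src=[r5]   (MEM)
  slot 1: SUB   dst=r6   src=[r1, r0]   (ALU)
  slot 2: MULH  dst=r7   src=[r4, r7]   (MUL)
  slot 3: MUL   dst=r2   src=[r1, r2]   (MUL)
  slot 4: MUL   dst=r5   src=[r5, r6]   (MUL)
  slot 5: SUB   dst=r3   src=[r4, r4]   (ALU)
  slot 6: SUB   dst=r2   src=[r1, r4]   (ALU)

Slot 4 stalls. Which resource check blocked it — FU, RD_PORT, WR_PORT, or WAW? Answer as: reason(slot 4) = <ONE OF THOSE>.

reason(slot 4) = RD_PORT

(0) want 1×MEM +1rd +1wr — yes → AL2|MU2|ME1|BR1|rd5|wr3
(1) want 1×ALU +2rd +1wr — yes → AL1|MU2|ME1|BR1|rd3|wr2
(2) want 1×MUL +2rd +1wr — yes → AL1|MU1|ME1|BR1|rd1|wr1
(3) want 1×MUL +2rd +1wr — RD_PORT → AL1|MU1|ME1|BR1|rd1|wr1
(4) want 1×MUL +2rd +1wr — RD_PORT → AL1|MU1|ME1|BR1|rd1|wr1
(5) want 1×ALU +1rd +1wr — yes → AL0|MU1|ME1|BR1|rd0|wr0
(6) want 1×ALU +2rd +1wr — FU → AL0|MU1|ME1|BR1|rd0|wr0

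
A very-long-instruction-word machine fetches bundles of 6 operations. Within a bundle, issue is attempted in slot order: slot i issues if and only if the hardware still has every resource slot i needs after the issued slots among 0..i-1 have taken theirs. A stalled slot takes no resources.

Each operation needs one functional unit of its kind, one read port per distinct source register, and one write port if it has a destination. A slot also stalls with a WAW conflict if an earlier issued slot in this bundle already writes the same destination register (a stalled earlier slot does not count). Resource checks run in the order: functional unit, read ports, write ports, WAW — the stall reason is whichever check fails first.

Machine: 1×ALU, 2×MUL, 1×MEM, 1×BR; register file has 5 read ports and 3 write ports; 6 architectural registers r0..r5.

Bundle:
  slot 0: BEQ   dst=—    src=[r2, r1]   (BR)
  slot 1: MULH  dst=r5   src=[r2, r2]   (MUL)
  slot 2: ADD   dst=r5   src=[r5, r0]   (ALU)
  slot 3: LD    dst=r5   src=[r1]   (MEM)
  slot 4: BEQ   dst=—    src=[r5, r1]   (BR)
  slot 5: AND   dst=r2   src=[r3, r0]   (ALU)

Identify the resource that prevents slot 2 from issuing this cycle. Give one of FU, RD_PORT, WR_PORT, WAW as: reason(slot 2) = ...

reason(slot 2) = WAW

[0] BR needs rd=2 wr=0: ok; after: ALU=1 MUL=2 MEM=1 BR=0, R=3, W=3
[1] MUL needs rd=1 wr=1: ok; after: ALU=1 MUL=1 MEM=1 BR=0, R=2, W=2
[2] ALU needs rd=2 wr=1: WAW; after: ALU=1 MUL=1 MEM=1 BR=0, R=2, W=2
[3] MEM needs rd=1 wr=1: WAW; after: ALU=1 MUL=1 MEM=1 BR=0, R=2, W=2
[4] BR needs rd=2 wr=0: FU; after: ALU=1 MUL=1 MEM=1 BR=0, R=2, W=2
[5] ALU needs rd=2 wr=1: ok; after: ALU=0 MUL=1 MEM=1 BR=0, R=0, W=1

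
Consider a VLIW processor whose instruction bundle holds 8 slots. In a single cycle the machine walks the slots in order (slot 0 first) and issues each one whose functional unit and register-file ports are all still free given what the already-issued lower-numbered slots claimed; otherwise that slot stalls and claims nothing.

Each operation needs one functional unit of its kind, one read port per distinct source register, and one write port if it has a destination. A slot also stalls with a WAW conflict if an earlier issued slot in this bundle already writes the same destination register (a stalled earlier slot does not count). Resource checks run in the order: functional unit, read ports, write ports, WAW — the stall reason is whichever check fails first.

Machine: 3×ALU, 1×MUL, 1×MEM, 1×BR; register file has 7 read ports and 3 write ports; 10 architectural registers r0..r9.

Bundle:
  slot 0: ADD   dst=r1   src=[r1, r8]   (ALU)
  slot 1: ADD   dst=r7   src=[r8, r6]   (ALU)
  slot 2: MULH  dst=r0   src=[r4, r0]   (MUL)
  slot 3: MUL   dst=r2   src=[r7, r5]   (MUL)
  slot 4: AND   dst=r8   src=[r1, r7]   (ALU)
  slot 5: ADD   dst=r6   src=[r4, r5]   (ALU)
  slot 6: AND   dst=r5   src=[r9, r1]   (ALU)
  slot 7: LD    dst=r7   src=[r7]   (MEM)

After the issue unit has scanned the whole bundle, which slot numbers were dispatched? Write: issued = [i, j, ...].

issued = [0, 1, 2]

(0) want 1×ALU +2rd +1wr — yes → AL2|MU1|ME1|BR1|rd5|wr2
(1) want 1×ALU +2rd +1wr — yes → AL1|MU1|ME1|BR1|rd3|wr1
(2) want 1×MUL +2rd +1wr — yes → AL1|MU0|ME1|BR1|rd1|wr0
(3) want 1×MUL +2rd +1wr — FU → AL1|MU0|ME1|BR1|rd1|wr0
(4) want 1×ALU +2rd +1wr — RD_PORT → AL1|MU0|ME1|BR1|rd1|wr0
(5) want 1×ALU +2rd +1wr — RD_PORT → AL1|MU0|ME1|BR1|rd1|wr0
(6) want 1×ALU +2rd +1wr — RD_PORT → AL1|MU0|ME1|BR1|rd1|wr0
(7) want 1×MEM +1rd +1wr — WR_PORT → AL1|MU0|ME1|BR1|rd1|wr0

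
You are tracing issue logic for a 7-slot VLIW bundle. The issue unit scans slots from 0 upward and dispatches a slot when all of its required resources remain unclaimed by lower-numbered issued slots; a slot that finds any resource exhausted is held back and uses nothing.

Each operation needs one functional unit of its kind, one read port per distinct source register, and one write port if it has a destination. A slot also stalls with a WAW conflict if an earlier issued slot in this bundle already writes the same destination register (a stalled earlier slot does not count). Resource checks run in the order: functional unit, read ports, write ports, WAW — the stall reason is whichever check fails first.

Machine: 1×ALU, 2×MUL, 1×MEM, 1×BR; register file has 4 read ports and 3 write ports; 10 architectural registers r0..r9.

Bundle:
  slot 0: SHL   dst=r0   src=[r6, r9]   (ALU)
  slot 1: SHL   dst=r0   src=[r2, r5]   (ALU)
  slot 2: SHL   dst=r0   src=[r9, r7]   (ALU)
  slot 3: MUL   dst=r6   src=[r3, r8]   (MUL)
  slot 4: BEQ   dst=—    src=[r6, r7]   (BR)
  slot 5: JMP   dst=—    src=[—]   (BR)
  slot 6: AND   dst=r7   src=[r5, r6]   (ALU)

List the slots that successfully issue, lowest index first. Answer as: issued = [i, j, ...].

(0) want 1×ALU +2rd +1wr — yes → AL0|MU2|ME1|BR1|rd2|wr2
(1) want 1×ALU +2rd +1wr — FU → AL0|MU2|ME1|BR1|rd2|wr2
(2) want 1×ALU +2rd +1wr — FU → AL0|MU2|ME1|BR1|rd2|wr2
(3) want 1×MUL +2rd +1wr — yes → AL0|MU1|ME1|BR1|rd0|wr1
(4) want 1×BR +2rd +0wr — RD_PORT → AL0|MU1|ME1|BR1|rd0|wr1
(5) want 1×BR +0rd +0wr — yes → AL0|MU1|ME1|BR0|rd0|wr1
(6) want 1×ALU +2rd +1wr — FU → AL0|MU1|ME1|BR0|rd0|wr1

issued = [0, 3, 5]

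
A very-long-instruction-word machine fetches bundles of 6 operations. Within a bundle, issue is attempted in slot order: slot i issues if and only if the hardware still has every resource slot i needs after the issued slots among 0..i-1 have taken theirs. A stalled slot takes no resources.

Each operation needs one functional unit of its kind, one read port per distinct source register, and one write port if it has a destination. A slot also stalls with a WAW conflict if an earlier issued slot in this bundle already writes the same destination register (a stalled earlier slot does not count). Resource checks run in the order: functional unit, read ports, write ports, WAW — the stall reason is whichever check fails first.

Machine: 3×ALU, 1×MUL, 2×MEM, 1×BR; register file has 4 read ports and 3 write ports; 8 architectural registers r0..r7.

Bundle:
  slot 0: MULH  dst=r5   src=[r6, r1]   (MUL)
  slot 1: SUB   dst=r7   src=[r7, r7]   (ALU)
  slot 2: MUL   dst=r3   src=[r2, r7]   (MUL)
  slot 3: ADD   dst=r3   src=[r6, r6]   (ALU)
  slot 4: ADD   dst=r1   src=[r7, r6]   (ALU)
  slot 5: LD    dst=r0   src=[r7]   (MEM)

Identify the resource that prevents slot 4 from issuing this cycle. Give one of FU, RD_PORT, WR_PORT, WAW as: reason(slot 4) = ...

#0 MUL src=r6,r1 dispatched  <A:3 Mu:0 Ld:2 B:1 rd:2 wr:2>
#1 ALU src=r7,r7 dispatched  <A:2 Mu:0 Ld:2 B:1 rd:1 wr:1>
#2 MUL src=r2,r7 held:FU  <A:2 Mu:0 Ld:2 B:1 rd:1 wr:1>
#3 ALU src=r6,r6 dispatched  <A:1 Mu:0 Ld:2 B:1 rd:0 wr:0>
#4 ALU src=r7,r6 held:RD_PORT  <A:1 Mu:0 Ld:2 B:1 rd:0 wr:0>
#5 MEM src=r7 held:RD_PORT  <A:1 Mu:0 Ld:2 B:1 rd:0 wr:0>

reason(slot 4) = RD_PORT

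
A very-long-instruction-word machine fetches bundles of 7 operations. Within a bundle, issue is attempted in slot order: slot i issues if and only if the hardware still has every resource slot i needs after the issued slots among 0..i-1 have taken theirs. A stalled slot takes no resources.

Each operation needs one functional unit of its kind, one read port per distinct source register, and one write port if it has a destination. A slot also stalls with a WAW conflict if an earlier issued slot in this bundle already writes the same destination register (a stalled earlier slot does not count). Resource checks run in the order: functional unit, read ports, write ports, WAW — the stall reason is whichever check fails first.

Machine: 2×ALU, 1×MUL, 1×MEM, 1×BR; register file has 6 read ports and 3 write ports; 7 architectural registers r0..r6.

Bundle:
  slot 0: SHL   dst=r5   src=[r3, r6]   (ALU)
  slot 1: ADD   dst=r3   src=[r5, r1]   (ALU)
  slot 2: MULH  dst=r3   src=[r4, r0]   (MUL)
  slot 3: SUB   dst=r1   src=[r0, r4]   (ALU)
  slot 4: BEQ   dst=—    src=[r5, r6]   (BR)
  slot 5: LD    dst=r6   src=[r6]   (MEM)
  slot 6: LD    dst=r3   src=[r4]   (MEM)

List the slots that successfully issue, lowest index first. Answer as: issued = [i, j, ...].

issued = [0, 1, 4]

  0. ALU→r5 ⇒ go  {1A/1Mu/1Ld/1B | 4r 2w}
  1. ALU→r3 ⇒ go  {0A/1Mu/1Ld/1B | 2r 1w}
  2. MUL→r3 ⇒ no(WAW)  {0A/1Mu/1Ld/1B | 2r 1w}
  3. ALU→r1 ⇒ no(FU)  {0A/1Mu/1Ld/1B | 2r 1w}
  4. BR ⇒ go  {0A/1Mu/1Ld/0B | 0r 1w}
  5. MEM→r6 ⇒ no(RD_PORT)  {0A/1Mu/1Ld/0B | 0r 1w}
  6. MEM→r3 ⇒ no(RD_PORT)  {0A/1Mu/1Ld/0B | 0r 1w}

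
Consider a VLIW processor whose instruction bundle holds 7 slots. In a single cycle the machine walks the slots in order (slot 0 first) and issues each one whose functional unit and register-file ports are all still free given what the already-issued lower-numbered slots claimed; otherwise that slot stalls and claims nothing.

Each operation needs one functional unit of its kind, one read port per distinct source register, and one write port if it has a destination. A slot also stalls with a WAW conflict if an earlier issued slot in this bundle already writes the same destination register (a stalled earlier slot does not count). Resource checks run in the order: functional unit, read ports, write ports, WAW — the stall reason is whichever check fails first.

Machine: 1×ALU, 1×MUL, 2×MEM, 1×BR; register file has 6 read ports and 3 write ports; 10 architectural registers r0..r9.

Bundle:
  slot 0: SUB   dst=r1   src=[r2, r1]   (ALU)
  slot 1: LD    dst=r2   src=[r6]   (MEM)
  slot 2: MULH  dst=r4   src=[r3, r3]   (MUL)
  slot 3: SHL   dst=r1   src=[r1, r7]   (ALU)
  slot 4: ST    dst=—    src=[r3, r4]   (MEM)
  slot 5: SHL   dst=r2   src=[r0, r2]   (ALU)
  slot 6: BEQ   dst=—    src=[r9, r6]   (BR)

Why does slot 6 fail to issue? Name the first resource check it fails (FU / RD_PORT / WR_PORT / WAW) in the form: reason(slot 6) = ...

[0] ALU needs rd=2 wr=1: ok; after: ALU=0 MUL=1 MEM=2 BR=1, R=4, W=2
[1] MEM needs rd=1 wr=1: ok; after: ALU=0 MUL=1 MEM=1 BR=1, R=3, W=1
[2] MUL needs rd=1 wr=1: ok; after: ALU=0 MUL=0 MEM=1 BR=1, R=2, W=0
[3] ALU needs rd=2 wr=1: FU; after: ALU=0 MUL=0 MEM=1 BR=1, R=2, W=0
[4] MEM needs rd=2 wr=0: ok; after: ALU=0 MUL=0 MEM=0 BR=1, R=0, W=0
[5] ALU needs rd=2 wr=1: FU; after: ALU=0 MUL=0 MEM=0 BR=1, R=0, W=0
[6] BR needs rd=2 wr=0: RD_PORT; after: ALU=0 MUL=0 MEM=0 BR=1, R=0, W=0

reason(slot 6) = RD_PORT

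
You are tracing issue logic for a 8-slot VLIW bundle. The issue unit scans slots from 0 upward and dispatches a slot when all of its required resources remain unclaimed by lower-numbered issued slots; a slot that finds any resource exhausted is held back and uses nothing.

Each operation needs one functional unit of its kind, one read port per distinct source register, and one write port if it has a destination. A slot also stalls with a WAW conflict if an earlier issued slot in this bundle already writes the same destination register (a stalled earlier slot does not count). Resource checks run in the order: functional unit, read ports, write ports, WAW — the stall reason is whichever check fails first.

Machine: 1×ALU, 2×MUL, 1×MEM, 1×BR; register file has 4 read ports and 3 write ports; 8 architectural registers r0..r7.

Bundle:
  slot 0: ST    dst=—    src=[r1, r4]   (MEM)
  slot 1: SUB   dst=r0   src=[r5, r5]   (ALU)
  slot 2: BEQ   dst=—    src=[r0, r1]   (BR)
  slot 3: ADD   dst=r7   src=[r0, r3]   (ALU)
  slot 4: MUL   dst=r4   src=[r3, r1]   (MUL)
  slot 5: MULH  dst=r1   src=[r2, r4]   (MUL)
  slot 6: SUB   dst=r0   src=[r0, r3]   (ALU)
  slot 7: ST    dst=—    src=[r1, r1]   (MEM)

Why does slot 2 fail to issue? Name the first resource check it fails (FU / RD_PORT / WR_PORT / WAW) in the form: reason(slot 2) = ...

slot 0 (MEM): ISSUE — free A1,Mu2,Ld0,B1 rp2 wp3
slot 1 (ALU): ISSUE — free A0,Mu2,Ld0,B1 rp1 wp2
slot 2 (BR): stall RD_PORT — free A0,Mu2,Ld0,B1 rp1 wp2
slot 3 (ALU): stall FU — free A0,Mu2,Ld0,B1 rp1 wp2
slot 4 (MUL): stall RD_PORT — free A0,Mu2,Ld0,B1 rp1 wp2
slot 5 (MUL): stall RD_PORT — free A0,Mu2,Ld0,B1 rp1 wp2
slot 6 (ALU): stall FU — free A0,Mu2,Ld0,B1 rp1 wp2
slot 7 (MEM): stall FU — free A0,Mu2,Ld0,B1 rp1 wp2

reason(slot 2) = RD_PORT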